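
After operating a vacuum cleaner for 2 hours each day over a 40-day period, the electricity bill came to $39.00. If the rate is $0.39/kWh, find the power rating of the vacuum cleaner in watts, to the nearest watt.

1250 W

Energy = $39.00 ÷ $0.39/kWh = 100 kWh
Runtime = 2 h/day × 40 days = 80 h
Power = 100 kWh ÷ 80 h = 1.25 kW = 1250 W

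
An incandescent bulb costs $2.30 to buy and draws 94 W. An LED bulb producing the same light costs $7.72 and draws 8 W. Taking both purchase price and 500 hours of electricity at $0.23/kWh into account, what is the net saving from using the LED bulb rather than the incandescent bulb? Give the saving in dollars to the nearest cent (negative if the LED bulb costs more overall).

incandescent bulb: $2.30 + (94/1000) kW × 500 h × $0.23 = $2.30 + $10.81 = $13.11
LED bulb: $7.72 + (8/1000) kW × 500 h × $0.23 = $7.72 + $0.92 = $8.64
Saving = $13.11 − $8.64 = $4.47

$4.47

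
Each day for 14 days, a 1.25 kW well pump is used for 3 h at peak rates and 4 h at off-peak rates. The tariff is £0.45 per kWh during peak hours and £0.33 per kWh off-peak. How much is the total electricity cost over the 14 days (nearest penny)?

Peak energy = 1.25 kW × 3 h × 14 = 52.5 kWh
Off-peak energy = 1.25 kW × 4 h × 14 = 70 kWh
Cost = 52.5 × £0.45 + 70 × £0.33 = £23.625 + £23.1 = £46.73

£46.73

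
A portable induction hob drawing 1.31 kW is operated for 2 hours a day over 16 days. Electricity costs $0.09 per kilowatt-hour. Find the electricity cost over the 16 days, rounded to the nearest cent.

Runtime = 2 h/day × 16 days = 32 h
Energy = 1.31 kW × 32 h = 41.92 kWh
Cost = 41.92 kWh × $0.09/kWh = $3.77

$3.77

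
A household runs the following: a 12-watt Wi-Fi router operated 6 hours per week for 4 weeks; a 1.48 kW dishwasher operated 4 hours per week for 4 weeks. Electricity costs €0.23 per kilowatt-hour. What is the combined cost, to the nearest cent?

€5.51

Wi-Fi router: Runtime = 6 h/week × 4 weeks = 24 h
Wi-Fi router: 0.012 kW × 24 h = 0.288 kWh
dishwasher: Runtime = 4 h/week × 4 weeks = 16 h
dishwasher: 1.48 kW × 16 h = 23.68 kWh
Total energy = 23.968 kWh
Cost = 23.968 × €0.23 = €5.51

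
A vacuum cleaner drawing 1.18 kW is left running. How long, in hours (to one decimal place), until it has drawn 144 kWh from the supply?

122.0 h

Hours = 144 kWh ÷ 1.18 kW = 122.0 h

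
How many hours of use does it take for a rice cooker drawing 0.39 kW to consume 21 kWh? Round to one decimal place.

Hours = 21 kWh ÷ 0.39 kW = 53.8 h

53.8 h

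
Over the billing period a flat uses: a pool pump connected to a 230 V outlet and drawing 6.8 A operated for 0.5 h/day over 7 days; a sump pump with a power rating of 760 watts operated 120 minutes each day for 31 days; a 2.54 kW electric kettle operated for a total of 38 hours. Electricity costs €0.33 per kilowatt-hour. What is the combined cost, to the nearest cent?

pool pump: Power = 6.8 A × 230 V = 1564 W = 1.564 kW
pool pump: Runtime = 0.5 h/day × 7 days = 3.5 h
pool pump: 1.564 kW × 3.5 h = 5.474 kWh
sump pump: Runtime = 120 min × 31 = 3720 min = 62 h
sump pump: 0.76 kW × 62 h = 47.12 kWh
electric kettle: 2.54 kW × 38 h = 96.52 kWh
Total energy = 149.114 kWh
Cost = 149.114 × €0.33 = €49.21

€49.21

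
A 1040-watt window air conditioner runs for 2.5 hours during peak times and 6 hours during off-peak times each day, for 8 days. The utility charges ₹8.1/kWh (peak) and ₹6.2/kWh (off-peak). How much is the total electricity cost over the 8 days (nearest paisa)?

Peak energy = 1.04 kW × 2.5 h × 8 = 20.8 kWh
Off-peak energy = 1.04 kW × 6 h × 8 = 49.92 kWh
Cost = 20.8 × ₹8.1 + 49.92 × ₹6.2 = ₹168.48 + ₹309.504 = ₹477.98

₹477.98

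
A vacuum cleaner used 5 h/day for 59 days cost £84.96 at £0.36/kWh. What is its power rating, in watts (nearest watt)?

Energy = £84.96 ÷ £0.36/kWh = 236 kWh
Runtime = 5 h/day × 59 days = 295 h
Power = 236 kWh ÷ 295 h = 0.8 kW = 800 W

800 W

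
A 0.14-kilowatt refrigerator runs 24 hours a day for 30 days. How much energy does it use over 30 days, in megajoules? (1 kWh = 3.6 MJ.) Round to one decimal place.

362.9 MJ

Runtime = 24 h × 30 = 720 h
Energy = 0.14 kW × 720 h = 100.8 kWh
= 100.8 × 3.6 MJ = 362.9 MJ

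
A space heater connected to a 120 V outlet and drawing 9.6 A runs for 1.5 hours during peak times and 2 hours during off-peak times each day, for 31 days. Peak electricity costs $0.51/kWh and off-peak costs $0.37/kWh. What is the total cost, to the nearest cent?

$53.75

Power = 9.6 A × 120 V = 1152 W = 1.152 kW
Peak energy = 1.152 kW × 1.5 h × 31 = 53.568 kWh
Off-peak energy = 1.152 kW × 2 h × 31 = 71.424 kWh
Cost = 53.568 × $0.51 + 71.424 × $0.37 = $27.31968 + $26.42688 = $53.75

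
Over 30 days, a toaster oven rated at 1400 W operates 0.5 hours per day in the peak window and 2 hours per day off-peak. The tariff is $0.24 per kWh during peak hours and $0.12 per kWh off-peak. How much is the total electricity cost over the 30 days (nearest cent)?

Peak energy = 1.4 kW × 0.5 h × 30 = 21 kWh
Off-peak energy = 1.4 kW × 2 h × 30 = 84 kWh
Cost = 21 × $0.24 + 84 × $0.12 = $5.04 + $10.08 = $15.12

$15.12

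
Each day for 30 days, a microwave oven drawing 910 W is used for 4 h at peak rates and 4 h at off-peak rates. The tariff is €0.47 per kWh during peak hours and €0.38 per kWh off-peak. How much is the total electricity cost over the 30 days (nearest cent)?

Peak energy = 0.91 kW × 4 h × 30 = 109.2 kWh
Off-peak energy = 0.91 kW × 4 h × 30 = 109.2 kWh
Cost = 109.2 × €0.47 + 109.2 × €0.38 = €51.324 + €41.496 = €92.82

€92.82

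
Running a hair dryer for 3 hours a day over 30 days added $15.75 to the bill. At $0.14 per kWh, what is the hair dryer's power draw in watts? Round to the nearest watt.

Energy = $15.75 ÷ $0.14/kWh = 112.5 kWh
Runtime = 3 h/day × 30 days = 90 h
Power = 112.5 kWh ÷ 90 h = 1.25 kW = 1250 W

1250 W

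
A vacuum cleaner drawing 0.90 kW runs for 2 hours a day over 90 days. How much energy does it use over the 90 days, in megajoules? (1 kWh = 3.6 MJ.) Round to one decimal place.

Runtime = 2 h/day × 90 days = 180 h
Energy = 0.9 kW × 180 h = 162 kWh
= 162 × 3.6 MJ = 583.2 MJ

583.2 MJ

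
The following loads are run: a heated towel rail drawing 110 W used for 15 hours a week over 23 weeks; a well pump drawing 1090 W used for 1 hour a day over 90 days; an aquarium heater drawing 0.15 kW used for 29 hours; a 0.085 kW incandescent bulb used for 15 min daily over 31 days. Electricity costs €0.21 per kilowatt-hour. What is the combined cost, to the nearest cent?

€29.62

heated towel rail: Runtime = 15 h/week × 23 weeks = 345 h
heated towel rail: 0.11 kW × 345 h = 37.95 kWh
well pump: Runtime = 1 h/day × 90 days = 90 h
well pump: 1.09 kW × 90 h = 98.1 kWh
aquarium heater: 0.15 kW × 29 h = 4.35 kWh
incandescent bulb: Runtime = 15 min × 31 = 465 min = 7.75 h
incandescent bulb: 0.085 kW × 7.75 h = 0.65875 kWh
Total energy = 141.05875 kWh
Cost = 141.05875 × €0.21 = €29.62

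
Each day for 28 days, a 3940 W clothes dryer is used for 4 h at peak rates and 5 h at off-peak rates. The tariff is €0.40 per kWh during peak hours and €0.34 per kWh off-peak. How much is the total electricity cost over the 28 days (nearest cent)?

€364.06

Peak energy = 3.94 kW × 4 h × 28 = 441.28 kWh
Off-peak energy = 3.94 kW × 5 h × 28 = 551.6 kWh
Cost = 441.28 × €0.40 + 551.6 × €0.34 = €176.512 + €187.544 = €364.06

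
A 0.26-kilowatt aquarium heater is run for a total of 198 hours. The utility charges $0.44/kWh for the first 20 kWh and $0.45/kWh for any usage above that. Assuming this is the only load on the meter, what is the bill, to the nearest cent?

$22.97

Energy = 0.26 kW × 198 h = 51.48 kWh
Tier 1 (0–20 kWh): 20 × $0.44 = $8.8
Above 20 kWh: 31.48 × $0.45 = $14.166
Bill = $22.97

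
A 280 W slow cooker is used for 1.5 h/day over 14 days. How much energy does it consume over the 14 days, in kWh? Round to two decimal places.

5.88 kWh

Runtime = 1.5 h/day × 14 days = 21 h
Energy = 0.28 kW × 21 h = 5.88 kWh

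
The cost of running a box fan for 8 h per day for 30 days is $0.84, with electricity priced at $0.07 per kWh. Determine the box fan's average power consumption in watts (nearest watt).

Energy = $0.84 ÷ $0.07/kWh = 12 kWh
Runtime = 8 h/day × 30 days = 240 h
Power = 12 kWh ÷ 240 h = 0.05 kW = 50 W

50 W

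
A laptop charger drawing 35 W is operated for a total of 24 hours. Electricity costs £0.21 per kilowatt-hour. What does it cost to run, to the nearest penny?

Energy = 0.035 kW × 24 h = 0.84 kWh
Cost = 0.84 kWh × £0.21/kWh = £0.18

£0.18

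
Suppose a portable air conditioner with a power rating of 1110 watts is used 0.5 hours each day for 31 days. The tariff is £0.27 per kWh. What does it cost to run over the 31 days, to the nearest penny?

Runtime = 0.5 h/day × 31 days = 15.5 h
Energy = 1.11 kW × 15.5 h = 17.205 kWh
Cost = 17.205 kWh × £0.27/kWh = £4.65

£4.65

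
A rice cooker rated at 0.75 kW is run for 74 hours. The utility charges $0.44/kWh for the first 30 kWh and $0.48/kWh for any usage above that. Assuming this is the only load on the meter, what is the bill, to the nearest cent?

Energy = 0.75 kW × 74 h = 55.5 kWh
Tier 1 (0–30 kWh): 30 × $0.44 = $13.2
Above 30 kWh: 25.5 × $0.48 = $12.24
Bill = $25.44

$25.44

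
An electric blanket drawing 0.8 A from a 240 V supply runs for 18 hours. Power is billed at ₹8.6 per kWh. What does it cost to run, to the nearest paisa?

Power = 0.8 A × 240 V = 192 W = 0.192 kW
Energy = 0.192 kW × 18 h = 3.456 kWh
Cost = 3.456 kWh × ₹8.6/kWh = ₹29.72

₹29.72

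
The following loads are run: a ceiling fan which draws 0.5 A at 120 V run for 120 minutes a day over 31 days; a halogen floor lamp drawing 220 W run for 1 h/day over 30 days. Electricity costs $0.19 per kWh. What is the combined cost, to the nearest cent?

ceiling fan: Power = 0.5 A × 120 V = 60 W = 0.06 kW
ceiling fan: Runtime = 120 min × 31 = 3720 min = 62 h
ceiling fan: 0.06 kW × 62 h = 3.72 kWh
halogen floor lamp: Runtime = 1 h/day × 30 days = 30 h
halogen floor lamp: 0.22 kW × 30 h = 6.6 kWh
Total energy = 10.32 kWh
Cost = 10.32 × $0.19 = $1.96

$1.96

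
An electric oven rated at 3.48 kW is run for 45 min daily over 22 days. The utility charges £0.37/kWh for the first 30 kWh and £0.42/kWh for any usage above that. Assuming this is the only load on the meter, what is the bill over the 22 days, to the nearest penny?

Runtime = 45 min × 22 = 990 min = 16.5 h
Energy = 3.48 kW × 16.5 h = 57.42 kWh
Tier 1 (0–30 kWh): 30 × £0.37 = £11.1
Above 30 kWh: 27.42 × £0.42 = £11.5164
Bill = £22.62

£22.62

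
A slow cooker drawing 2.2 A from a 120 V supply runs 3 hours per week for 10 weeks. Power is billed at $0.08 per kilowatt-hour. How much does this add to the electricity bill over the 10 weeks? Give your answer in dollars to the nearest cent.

Power = 2.2 A × 120 V = 264 W = 0.264 kW
Runtime = 3 h/week × 10 weeks = 30 h
Energy = 0.264 kW × 30 h = 7.92 kWh
Cost = 7.92 kWh × $0.08/kWh = $0.63

$0.63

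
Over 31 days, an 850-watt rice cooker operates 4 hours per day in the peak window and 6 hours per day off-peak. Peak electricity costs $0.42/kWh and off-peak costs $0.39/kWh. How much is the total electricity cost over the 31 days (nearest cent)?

Peak energy = 0.85 kW × 4 h × 31 = 105.4 kWh
Off-peak energy = 0.85 kW × 6 h × 31 = 158.1 kWh
Cost = 105.4 × $0.42 + 158.1 × $0.39 = $44.268 + $61.659 = $105.93

$105.93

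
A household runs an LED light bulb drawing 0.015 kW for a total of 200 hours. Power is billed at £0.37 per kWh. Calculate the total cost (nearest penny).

£1.11

Energy = 0.015 kW × 200 h = 3 kWh
Cost = 3 kWh × £0.37/kWh = £1.11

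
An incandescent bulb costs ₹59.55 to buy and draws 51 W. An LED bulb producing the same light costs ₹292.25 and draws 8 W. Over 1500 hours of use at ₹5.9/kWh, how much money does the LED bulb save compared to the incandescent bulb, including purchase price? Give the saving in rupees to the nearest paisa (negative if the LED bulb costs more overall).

₹147.85

incandescent bulb: ₹59.55 + (51/1000) kW × 1500 h × ₹5.9 = ₹59.55 + ₹451.35 = ₹510.9
LED bulb: ₹292.25 + (8/1000) kW × 1500 h × ₹5.9 = ₹292.25 + ₹70.8 = ₹363.05
Saving = ₹510.9 − ₹363.05 = ₹147.85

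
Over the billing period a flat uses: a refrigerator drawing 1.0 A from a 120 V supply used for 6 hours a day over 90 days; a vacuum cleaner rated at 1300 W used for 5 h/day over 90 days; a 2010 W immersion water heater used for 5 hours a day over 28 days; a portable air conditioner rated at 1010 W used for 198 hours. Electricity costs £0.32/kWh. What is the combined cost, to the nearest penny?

refrigerator: Power = 1.0 A × 120 V = 120 W = 0.12 kW
refrigerator: Runtime = 6 h/day × 90 days = 540 h
refrigerator: 0.12 kW × 540 h = 64.8 kWh
vacuum cleaner: Runtime = 5 h/day × 90 days = 450 h
vacuum cleaner: 1.3 kW × 450 h = 585 kWh
immersion water heater: Runtime = 5 h/day × 28 days = 140 h
immersion water heater: 2.01 kW × 140 h = 281.4 kWh
portable air conditioner: 1.01 kW × 198 h = 199.98 kWh
Total energy = 1131.18 kWh
Cost = 1131.18 × £0.32 = £361.98

£361.98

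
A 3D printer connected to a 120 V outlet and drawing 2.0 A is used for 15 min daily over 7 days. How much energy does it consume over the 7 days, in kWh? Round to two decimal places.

0.42 kWh

Power = 2.0 A × 120 V = 240 W = 0.24 kW
Runtime = 15 min × 7 = 105 min = 1.75 h
Energy = 0.24 kW × 1.75 h = 0.42 kWh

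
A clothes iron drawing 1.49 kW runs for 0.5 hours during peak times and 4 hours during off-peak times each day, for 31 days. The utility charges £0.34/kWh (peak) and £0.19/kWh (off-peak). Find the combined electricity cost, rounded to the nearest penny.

£42.96

Peak energy = 1.49 kW × 0.5 h × 31 = 23.095 kWh
Off-peak energy = 1.49 kW × 4 h × 31 = 184.76 kWh
Cost = 23.095 × £0.34 + 184.76 × £0.19 = £7.8523 + £35.1044 = £42.96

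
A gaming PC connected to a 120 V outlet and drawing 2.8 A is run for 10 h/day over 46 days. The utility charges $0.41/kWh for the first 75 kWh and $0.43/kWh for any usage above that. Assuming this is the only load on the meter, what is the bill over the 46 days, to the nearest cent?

$64.96

Power = 2.8 A × 120 V = 336 W = 0.336 kW
Runtime = 10 h/day × 46 days = 460 h
Energy = 0.336 kW × 460 h = 154.56 kWh
Tier 1 (0–75 kWh): 75 × $0.41 = $30.75
Above 75 kWh: 79.56 × $0.43 = $34.2108
Bill = $64.96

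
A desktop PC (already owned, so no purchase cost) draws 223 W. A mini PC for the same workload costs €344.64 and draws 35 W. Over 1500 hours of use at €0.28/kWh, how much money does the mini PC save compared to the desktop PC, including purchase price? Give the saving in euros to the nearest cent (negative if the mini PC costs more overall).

-€265.68

desktop PC: €0.00 + (223/1000) kW × 1500 h × €0.28 = €0.00 + €93.66 = €93.66
mini PC: €344.64 + (35/1000) kW × 1500 h × €0.28 = €344.64 + €14.7 = €359.34
Saving = €93.66 − €359.34 = −€265.68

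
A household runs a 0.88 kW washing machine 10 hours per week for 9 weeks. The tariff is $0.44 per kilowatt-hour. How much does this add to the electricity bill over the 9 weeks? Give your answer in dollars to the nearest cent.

Runtime = 10 h/week × 9 weeks = 90 h
Energy = 0.88 kW × 90 h = 79.2 kWh
Cost = 79.2 kWh × $0.44/kWh = $34.85

$34.85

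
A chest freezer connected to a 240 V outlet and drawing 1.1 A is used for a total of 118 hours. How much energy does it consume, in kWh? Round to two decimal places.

31.15 kWh

Power = 1.1 A × 240 V = 264 W = 0.264 kW
Energy = 0.264 kW × 118 h = 31.152 kWh ≈ 31.15 kWh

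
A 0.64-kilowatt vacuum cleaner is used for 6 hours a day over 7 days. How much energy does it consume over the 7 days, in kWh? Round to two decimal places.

Runtime = 6 h/day × 7 days = 42 h
Energy = 0.64 kW × 42 h = 26.88 kWh

26.88 kWh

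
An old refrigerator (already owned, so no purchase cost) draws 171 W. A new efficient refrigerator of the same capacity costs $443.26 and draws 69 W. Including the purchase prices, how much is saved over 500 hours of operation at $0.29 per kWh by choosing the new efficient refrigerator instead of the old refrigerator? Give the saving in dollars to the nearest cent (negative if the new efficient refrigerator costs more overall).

old refrigerator: $0.00 + (171/1000) kW × 500 h × $0.29 = $0.00 + $24.795 = $24.795
new efficient refrigerator: $443.26 + (69/1000) kW × 500 h × $0.29 = $443.26 + $10.005 = $453.265
Saving = $24.795 − $453.265 = −$428.47

-$428.47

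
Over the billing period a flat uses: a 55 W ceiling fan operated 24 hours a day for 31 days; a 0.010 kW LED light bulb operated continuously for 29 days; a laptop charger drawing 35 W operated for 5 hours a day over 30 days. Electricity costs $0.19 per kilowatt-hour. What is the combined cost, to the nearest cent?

ceiling fan: Runtime = 24 h × 31 = 744 h
ceiling fan: 0.055 kW × 744 h = 40.92 kWh
LED light bulb: Runtime = 24 h × 29 = 696 h
LED light bulb: 0.01 kW × 696 h = 6.96 kWh
laptop charger: Runtime = 5 h/day × 30 days = 150 h
laptop charger: 0.035 kW × 150 h = 5.25 kWh
Total energy = 53.13 kWh
Cost = 53.13 × $0.19 = $10.09

$10.09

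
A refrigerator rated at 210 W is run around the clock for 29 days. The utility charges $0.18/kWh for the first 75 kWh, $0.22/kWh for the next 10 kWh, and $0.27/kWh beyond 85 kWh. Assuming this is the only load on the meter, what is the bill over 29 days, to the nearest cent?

Runtime = 24 h × 29 = 696 h
Energy = 0.21 kW × 696 h = 146.16 kWh
Tier 1 (0–75 kWh): 75 × $0.18 = $13.5
Tier 2 (75–85 kWh): 10 × $0.22 = $2.2
Above 85 kWh: 61.16 × $0.27 = $16.5132
Bill = $32.21

$32.21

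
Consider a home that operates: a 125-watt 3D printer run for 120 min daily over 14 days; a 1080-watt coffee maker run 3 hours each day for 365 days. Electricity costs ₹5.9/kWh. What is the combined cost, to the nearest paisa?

3D printer: Runtime = 120 min × 14 = 1680 min = 28 h
3D printer: 0.125 kW × 28 h = 3.5 kWh
coffee maker: Runtime = 3 h/day × 365 days = 1095 h
coffee maker: 1.08 kW × 1095 h = 1182.6 kWh
Total energy = 1186.1 kWh
Cost = 1186.1 × ₹5.9 = ₹6997.99

₹6997.99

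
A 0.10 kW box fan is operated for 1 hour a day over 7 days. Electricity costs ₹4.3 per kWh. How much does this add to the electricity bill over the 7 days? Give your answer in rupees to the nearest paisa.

Runtime = 1 h/day × 7 days = 7 h
Energy = 0.1 kW × 7 h = 0.7 kWh
Cost = 0.7 kWh × ₹4.3/kWh = ₹3.01

₹3.01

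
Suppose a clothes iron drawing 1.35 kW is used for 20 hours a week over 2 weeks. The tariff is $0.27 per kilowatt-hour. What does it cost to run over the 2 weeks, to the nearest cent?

Runtime = 20 h/week × 2 weeks = 40 h
Energy = 1.35 kW × 40 h = 54 kWh
Cost = 54 kWh × $0.27/kWh = $14.58

$14.58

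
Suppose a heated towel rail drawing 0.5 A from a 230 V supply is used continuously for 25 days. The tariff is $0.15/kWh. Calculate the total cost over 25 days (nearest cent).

Power = 0.5 A × 230 V = 115 W = 0.115 kW
Runtime = 24 h × 25 = 600 h
Energy = 0.115 kW × 600 h = 69 kWh
Cost = 69 kWh × $0.15/kWh = $10.35

$10.35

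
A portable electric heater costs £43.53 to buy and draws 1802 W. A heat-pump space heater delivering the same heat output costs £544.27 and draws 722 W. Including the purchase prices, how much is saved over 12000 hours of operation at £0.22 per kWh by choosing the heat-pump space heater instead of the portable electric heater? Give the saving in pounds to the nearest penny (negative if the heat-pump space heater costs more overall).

£2350.46

portable electric heater: £43.53 + (1802/1000) kW × 12000 h × £0.22 = £43.53 + £4757.28 = £4800.81
heat-pump space heater: £544.27 + (722/1000) kW × 12000 h × £0.22 = £544.27 + £1906.08 = £2450.35
Saving = £4800.81 − £2450.35 = £2350.46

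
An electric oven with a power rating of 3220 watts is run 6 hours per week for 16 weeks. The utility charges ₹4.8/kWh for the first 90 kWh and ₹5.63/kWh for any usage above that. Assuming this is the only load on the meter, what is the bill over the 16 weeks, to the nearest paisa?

₹1665.65

Runtime = 6 h/week × 16 weeks = 96 h
Energy = 3.22 kW × 96 h = 309.12 kWh
Tier 1 (0–90 kWh): 90 × ₹4.8 = ₹432
Above 90 kWh: 219.12 × ₹5.63 = ₹1233.6456
Bill = ₹1665.65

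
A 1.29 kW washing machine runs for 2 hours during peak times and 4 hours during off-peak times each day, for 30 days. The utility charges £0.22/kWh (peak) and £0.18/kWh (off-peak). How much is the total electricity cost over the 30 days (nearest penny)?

Peak energy = 1.29 kW × 2 h × 30 = 77.4 kWh
Off-peak energy = 1.29 kW × 4 h × 30 = 154.8 kWh
Cost = 77.4 × £0.22 + 154.8 × £0.18 = £17.028 + £27.864 = £44.89

£44.89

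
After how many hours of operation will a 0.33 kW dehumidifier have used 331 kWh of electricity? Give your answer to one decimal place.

1003.0 h

Hours = 331 kWh ÷ 0.33 kW = 1003.0 h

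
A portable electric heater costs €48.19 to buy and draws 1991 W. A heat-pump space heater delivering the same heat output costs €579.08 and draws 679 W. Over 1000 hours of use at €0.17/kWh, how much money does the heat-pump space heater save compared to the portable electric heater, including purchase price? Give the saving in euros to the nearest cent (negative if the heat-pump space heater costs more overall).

portable electric heater: €48.19 + (1991/1000) kW × 1000 h × €0.17 = €48.19 + €338.47 = €386.66
heat-pump space heater: €579.08 + (679/1000) kW × 1000 h × €0.17 = €579.08 + €115.43 = €694.51
Saving = €386.66 − €694.51 = −€307.85

-€307.85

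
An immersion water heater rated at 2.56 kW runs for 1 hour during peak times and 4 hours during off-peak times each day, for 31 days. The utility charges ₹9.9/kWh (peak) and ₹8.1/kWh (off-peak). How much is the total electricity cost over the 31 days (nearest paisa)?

₹3356.93

Peak energy = 2.56 kW × 1 h × 31 = 79.36 kWh
Off-peak energy = 2.56 kW × 4 h × 31 = 317.44 kWh
Cost = 79.36 × ₹9.9 + 317.44 × ₹8.1 = ₹785.664 + ₹2571.264 = ₹3356.93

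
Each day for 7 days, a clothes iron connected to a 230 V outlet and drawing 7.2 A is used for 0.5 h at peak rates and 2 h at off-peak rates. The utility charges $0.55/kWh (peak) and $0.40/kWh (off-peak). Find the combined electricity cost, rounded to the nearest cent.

Power = 7.2 A × 230 V = 1656 W = 1.656 kW
Peak energy = 1.656 kW × 0.5 h × 7 = 5.796 kWh
Off-peak energy = 1.656 kW × 2 h × 7 = 23.184 kWh
Cost = 5.796 × $0.55 + 23.184 × $0.40 = $3.1878 + $9.2736 = $12.46

$12.46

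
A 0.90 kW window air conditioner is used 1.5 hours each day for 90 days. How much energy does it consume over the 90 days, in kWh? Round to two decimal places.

Runtime = 1.5 h/day × 90 days = 135 h
Energy = 0.9 kW × 135 h = 121.5 kWh

121.50 kWh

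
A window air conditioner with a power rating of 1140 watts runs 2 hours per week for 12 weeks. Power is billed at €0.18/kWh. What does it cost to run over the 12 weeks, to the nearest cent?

€4.92

Runtime = 2 h/week × 12 weeks = 24 h
Energy = 1.14 kW × 24 h = 27.36 kWh
Cost = 27.36 kWh × €0.18/kWh = €4.92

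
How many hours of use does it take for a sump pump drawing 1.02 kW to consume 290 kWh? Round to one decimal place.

284.3 h

Hours = 290 kWh ÷ 1.02 kW = 284.3 h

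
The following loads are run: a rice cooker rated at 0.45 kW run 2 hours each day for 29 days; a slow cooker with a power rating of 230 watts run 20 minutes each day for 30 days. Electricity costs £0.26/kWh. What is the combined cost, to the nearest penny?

rice cooker: Runtime = 2 h/day × 29 days = 58 h
rice cooker: 0.45 kW × 58 h = 26.1 kWh
slow cooker: Runtime = 20 min × 30 = 600 min = 10 h
slow cooker: 0.23 kW × 10 h = 2.3 kWh
Total energy = 28.4 kWh
Cost = 28.4 × £0.26 = £7.38

£7.38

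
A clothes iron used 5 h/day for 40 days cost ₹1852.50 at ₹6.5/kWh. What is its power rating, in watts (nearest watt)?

1425 W

Energy = ₹1852.50 ÷ ₹6.5/kWh = 285 kWh
Runtime = 5 h/day × 40 days = 200 h
Power = 285 kWh ÷ 200 h = 1.425 kW = 1425 W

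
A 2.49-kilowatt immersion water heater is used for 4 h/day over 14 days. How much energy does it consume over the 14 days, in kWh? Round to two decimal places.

139.44 kWh

Runtime = 4 h/day × 14 days = 56 h
Energy = 2.49 kW × 56 h = 139.44 kWh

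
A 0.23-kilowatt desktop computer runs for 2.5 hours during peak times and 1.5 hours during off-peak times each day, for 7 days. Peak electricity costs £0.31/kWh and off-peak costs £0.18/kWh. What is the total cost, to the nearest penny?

£1.68

Peak energy = 0.23 kW × 2.5 h × 7 = 4.025 kWh
Off-peak energy = 0.23 kW × 1.5 h × 7 = 2.415 kWh
Cost = 4.025 × £0.31 + 2.415 × £0.18 = £1.24775 + £0.4347 = £1.68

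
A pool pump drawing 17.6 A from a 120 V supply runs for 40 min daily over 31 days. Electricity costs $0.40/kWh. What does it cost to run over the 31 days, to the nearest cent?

Power = 17.6 A × 120 V = 2112 W = 2.112 kW
Runtime = 40 min × 31 = 1240 min = 20.666666… h
Energy = 2.112 kW × 20.666666… h = 43.648 kWh
Cost = 43.648 kWh × $0.40/kWh = $17.46

$17.46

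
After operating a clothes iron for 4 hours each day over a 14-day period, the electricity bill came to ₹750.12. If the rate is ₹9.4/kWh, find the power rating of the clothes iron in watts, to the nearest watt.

Energy = ₹750.12 ÷ ₹9.4/kWh = 79.8 kWh
Runtime = 4 h/day × 14 days = 56 h
Power = 79.8 kWh ÷ 56 h = 1.425 kW = 1425 W

1425 W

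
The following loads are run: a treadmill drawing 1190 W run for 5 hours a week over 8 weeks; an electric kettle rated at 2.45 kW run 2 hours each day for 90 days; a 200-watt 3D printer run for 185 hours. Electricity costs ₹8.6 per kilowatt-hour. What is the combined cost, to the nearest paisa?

₹4520.16

treadmill: Runtime = 5 h/week × 8 weeks = 40 h
treadmill: 1.19 kW × 40 h = 47.6 kWh
electric kettle: Runtime = 2 h/day × 90 days = 180 h
electric kettle: 2.45 kW × 180 h = 441 kWh
3D printer: 0.2 kW × 185 h = 37 kWh
Total energy = 525.6 kWh
Cost = 525.6 × ₹8.6 = ₹4520.16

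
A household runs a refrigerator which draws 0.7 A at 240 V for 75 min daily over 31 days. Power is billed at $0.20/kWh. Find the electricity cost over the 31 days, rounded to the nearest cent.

$1.30

Power = 0.7 A × 240 V = 168 W = 0.168 kW
Runtime = 75 min × 31 = 2325 min = 38.75 h
Energy = 0.168 kW × 38.75 h = 6.51 kWh
Cost = 6.51 kWh × $0.20/kWh = $1.30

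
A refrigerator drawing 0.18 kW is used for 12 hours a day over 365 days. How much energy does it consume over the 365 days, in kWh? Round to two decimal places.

788.40 kWh

Runtime = 12 h/day × 365 days = 4380 h
Energy = 0.18 kW × 4380 h = 788.4 kWh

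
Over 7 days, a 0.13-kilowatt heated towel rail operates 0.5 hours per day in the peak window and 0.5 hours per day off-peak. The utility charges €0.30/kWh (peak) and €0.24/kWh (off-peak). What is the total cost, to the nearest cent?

Peak energy = 0.13 kW × 0.5 h × 7 = 0.455 kWh
Off-peak energy = 0.13 kW × 0.5 h × 7 = 0.455 kWh
Cost = 0.455 × €0.30 + 0.455 × €0.24 = €0.1365 + €0.1092 = €0.25

€0.25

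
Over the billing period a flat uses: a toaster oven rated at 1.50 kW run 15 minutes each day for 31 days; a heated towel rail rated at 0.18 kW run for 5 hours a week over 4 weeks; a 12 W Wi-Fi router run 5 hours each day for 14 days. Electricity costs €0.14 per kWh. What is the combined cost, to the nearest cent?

€2.25

toaster oven: Runtime = 15 min × 31 = 465 min = 7.75 h
toaster oven: 1.5 kW × 7.75 h = 11.625 kWh
heated towel rail: Runtime = 5 h/week × 4 weeks = 20 h
heated towel rail: 0.18 kW × 20 h = 3.6 kWh
Wi-Fi router: Runtime = 5 h/day × 14 days = 70 h
Wi-Fi router: 0.012 kW × 70 h = 0.84 kWh
Total energy = 16.065 kWh
Cost = 16.065 × €0.14 = €2.25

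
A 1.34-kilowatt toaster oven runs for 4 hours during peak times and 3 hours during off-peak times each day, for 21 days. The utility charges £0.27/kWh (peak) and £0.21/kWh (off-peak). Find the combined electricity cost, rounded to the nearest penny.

Peak energy = 1.34 kW × 4 h × 21 = 112.56 kWh
Off-peak energy = 1.34 kW × 3 h × 21 = 84.42 kWh
Cost = 112.56 × £0.27 + 84.42 × £0.21 = £30.3912 + £17.7282 = £48.12

£48.12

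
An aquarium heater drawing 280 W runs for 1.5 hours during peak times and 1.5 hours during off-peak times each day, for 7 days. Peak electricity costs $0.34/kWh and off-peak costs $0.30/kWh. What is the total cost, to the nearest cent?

$1.88

Peak energy = 0.28 kW × 1.5 h × 7 = 2.94 kWh
Off-peak energy = 0.28 kW × 1.5 h × 7 = 2.94 kWh
Cost = 2.94 × $0.34 + 2.94 × $0.30 = $0.9996 + $0.882 = $1.88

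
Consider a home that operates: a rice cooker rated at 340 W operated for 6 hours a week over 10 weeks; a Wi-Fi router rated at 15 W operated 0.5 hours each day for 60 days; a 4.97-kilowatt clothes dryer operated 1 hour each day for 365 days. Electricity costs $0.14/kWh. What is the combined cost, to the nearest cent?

rice cooker: Runtime = 6 h/week × 10 weeks = 60 h
rice cooker: 0.34 kW × 60 h = 20.4 kWh
Wi-Fi router: Runtime = 0.5 h/day × 60 days = 30 h
Wi-Fi router: 0.015 kW × 30 h = 0.45 kWh
clothes dryer: Runtime = 1 h/day × 365 days = 365 h
clothes dryer: 4.97 kW × 365 h = 1814.05 kWh
Total energy = 1834.9 kWh
Cost = 1834.9 × $0.14 = $256.89

$256.89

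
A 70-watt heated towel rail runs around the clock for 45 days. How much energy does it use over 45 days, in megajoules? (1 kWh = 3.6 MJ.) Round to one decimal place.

272.2 MJ

Runtime = 24 h × 45 = 1080 h
Energy = 0.07 kW × 1080 h = 75.6 kWh
= 75.6 × 3.6 MJ = 272.2 MJ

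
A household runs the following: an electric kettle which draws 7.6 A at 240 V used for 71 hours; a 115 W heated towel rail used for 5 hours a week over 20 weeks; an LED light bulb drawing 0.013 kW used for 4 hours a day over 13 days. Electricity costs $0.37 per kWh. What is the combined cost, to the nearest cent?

electric kettle: Power = 7.6 A × 240 V = 1824 W = 1.824 kW
electric kettle: 1.824 kW × 71 h = 129.504 kWh
heated towel rail: Runtime = 5 h/week × 20 weeks = 100 h
heated towel rail: 0.115 kW × 100 h = 11.5 kWh
LED light bulb: Runtime = 4 h/day × 13 days = 52 h
LED light bulb: 0.013 kW × 52 h = 0.676 kWh
Total energy = 141.68 kWh
Cost = 141.68 × $0.37 = $52.42

$52.42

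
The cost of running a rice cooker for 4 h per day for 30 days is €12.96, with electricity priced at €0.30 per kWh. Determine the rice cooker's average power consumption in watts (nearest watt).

360 W

Energy = €12.96 ÷ €0.30/kWh = 43.2 kWh
Runtime = 4 h/day × 30 days = 120 h
Power = 43.2 kWh ÷ 120 h = 0.36 kW = 360 W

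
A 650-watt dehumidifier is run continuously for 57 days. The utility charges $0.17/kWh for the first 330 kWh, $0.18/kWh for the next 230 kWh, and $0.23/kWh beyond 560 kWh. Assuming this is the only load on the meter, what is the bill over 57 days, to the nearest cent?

$173.22

Runtime = 24 h × 57 = 1368 h
Energy = 0.65 kW × 1368 h = 889.2 kWh
Tier 1 (0–330 kWh): 330 × $0.17 = $56.1
Tier 2 (330–560 kWh): 230 × $0.18 = $41.4
Above 560 kWh: 329.2 × $0.23 = $75.716
Bill = $173.22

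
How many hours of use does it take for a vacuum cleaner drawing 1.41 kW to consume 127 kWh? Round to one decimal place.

Hours = 127 kWh ÷ 1.41 kW = 90.1 h

90.1 h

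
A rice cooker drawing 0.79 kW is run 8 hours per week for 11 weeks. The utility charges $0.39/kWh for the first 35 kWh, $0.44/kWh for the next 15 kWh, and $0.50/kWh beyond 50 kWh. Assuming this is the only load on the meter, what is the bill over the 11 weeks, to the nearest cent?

$30.01

Runtime = 8 h/week × 11 weeks = 88 h
Energy = 0.79 kW × 88 h = 69.52 kWh
Tier 1 (0–35 kWh): 35 × $0.39 = $13.65
Tier 2 (35–50 kWh): 15 × $0.44 = $6.6
Above 50 kWh: 19.52 × $0.50 = $9.76
Bill = $30.01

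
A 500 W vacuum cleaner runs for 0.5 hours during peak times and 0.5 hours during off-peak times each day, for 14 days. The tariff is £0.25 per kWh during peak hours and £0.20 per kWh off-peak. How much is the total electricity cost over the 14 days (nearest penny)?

£1.58

Peak energy = 0.5 kW × 0.5 h × 14 = 3.5 kWh
Off-peak energy = 0.5 kW × 0.5 h × 14 = 3.5 kWh
Cost = 3.5 × £0.25 + 3.5 × £0.20 = £0.875 + £0.7 = £1.58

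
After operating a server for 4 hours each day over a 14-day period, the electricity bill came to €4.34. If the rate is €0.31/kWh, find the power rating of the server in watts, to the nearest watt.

Energy = €4.34 ÷ €0.31/kWh = 14 kWh
Runtime = 4 h/day × 14 days = 56 h
Power = 14 kWh ÷ 56 h = 0.25 kW = 250 W

250 W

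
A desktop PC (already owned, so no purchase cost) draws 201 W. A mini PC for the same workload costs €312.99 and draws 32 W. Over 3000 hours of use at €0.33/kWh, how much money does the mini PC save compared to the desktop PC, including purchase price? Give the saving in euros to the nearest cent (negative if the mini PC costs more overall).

-€145.68

desktop PC: €0.00 + (201/1000) kW × 3000 h × €0.33 = €0.00 + €198.99 = €198.99
mini PC: €312.99 + (32/1000) kW × 3000 h × €0.33 = €312.99 + €31.68 = €344.67
Saving = €198.99 − €344.67 = −€145.68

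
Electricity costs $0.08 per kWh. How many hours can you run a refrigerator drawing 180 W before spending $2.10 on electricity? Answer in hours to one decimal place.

145.8 h

Energy available = $2.10 ÷ $0.08/kWh = 26.25 kWh
Hours = 26.25 kWh ÷ 0.18 kW = 145.8 h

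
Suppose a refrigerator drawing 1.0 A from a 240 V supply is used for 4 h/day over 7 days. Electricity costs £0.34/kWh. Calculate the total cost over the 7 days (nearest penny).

Power = 1.0 A × 240 V = 240 W = 0.24 kW
Runtime = 4 h/day × 7 days = 28 h
Energy = 0.24 kW × 28 h = 6.72 kWh
Cost = 6.72 kWh × £0.34/kWh = £2.28

£2.28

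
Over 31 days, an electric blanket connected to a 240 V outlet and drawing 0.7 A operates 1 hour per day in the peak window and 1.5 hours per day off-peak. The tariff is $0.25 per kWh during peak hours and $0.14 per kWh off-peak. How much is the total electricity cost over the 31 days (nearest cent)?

$2.40

Power = 0.7 A × 240 V = 168 W = 0.168 kW
Peak energy = 0.168 kW × 1 h × 31 = 5.208 kWh
Off-peak energy = 0.168 kW × 1.5 h × 31 = 7.812 kWh
Cost = 5.208 × $0.25 + 7.812 × $0.14 = $1.302 + $1.09368 = $2.40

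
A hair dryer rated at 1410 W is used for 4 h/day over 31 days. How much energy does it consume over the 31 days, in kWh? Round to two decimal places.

Runtime = 4 h/day × 31 days = 124 h
Energy = 1.41 kW × 124 h = 174.84 kWh

174.84 kWh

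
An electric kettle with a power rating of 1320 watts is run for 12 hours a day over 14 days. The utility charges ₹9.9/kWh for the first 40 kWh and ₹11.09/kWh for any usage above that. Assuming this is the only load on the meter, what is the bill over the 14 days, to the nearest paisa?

₹2411.72

Runtime = 12 h/day × 14 days = 168 h
Energy = 1.32 kW × 168 h = 221.76 kWh
Tier 1 (0–40 kWh): 40 × ₹9.9 = ₹396
Above 40 kWh: 181.76 × ₹11.09 = ₹2015.7184
Bill = ₹2411.72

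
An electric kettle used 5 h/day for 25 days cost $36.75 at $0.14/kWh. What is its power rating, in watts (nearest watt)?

Energy = $36.75 ÷ $0.14/kWh = 262.5 kWh
Runtime = 5 h/day × 25 days = 125 h
Power = 262.5 kWh ÷ 125 h = 2.1 kW = 2100 W

2100 W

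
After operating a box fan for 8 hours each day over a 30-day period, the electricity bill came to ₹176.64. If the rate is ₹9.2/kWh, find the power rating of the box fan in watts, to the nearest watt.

Energy = ₹176.64 ÷ ₹9.2/kWh = 19.2 kWh
Runtime = 8 h/day × 30 days = 240 h
Power = 19.2 kWh ÷ 240 h = 0.08 kW = 80 W

80 W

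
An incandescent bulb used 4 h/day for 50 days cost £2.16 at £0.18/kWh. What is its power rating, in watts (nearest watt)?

60 W

Energy = £2.16 ÷ £0.18/kWh = 12 kWh
Runtime = 4 h/day × 50 days = 200 h
Power = 12 kWh ÷ 200 h = 0.06 kW = 60 W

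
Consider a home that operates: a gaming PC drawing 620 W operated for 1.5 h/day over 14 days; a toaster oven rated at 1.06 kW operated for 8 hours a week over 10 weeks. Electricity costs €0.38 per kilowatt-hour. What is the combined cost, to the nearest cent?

gaming PC: Runtime = 1.5 h/day × 14 days = 21 h
gaming PC: 0.62 kW × 21 h = 13.02 kWh
toaster oven: Runtime = 8 h/week × 10 weeks = 80 h
toaster oven: 1.06 kW × 80 h = 84.8 kWh
Total energy = 97.82 kWh
Cost = 97.82 × €0.38 = €37.17

€37.17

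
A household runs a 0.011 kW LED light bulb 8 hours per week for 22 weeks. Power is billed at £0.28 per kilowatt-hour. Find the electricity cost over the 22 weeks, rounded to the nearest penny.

£0.54

Runtime = 8 h/week × 22 weeks = 176 h
Energy = 0.011 kW × 176 h = 1.936 kWh
Cost = 1.936 kWh × £0.28/kWh = £0.54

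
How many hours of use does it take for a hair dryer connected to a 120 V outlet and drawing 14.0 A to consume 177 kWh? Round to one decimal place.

105.4 h

Power = 14.0 A × 120 V = 1680 W = 1.68 kW
Hours = 177 kWh ÷ 1.68 kW = 105.4 h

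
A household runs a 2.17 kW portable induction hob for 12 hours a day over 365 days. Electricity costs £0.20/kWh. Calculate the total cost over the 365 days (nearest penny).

Runtime = 12 h/day × 365 days = 4380 h
Energy = 2.17 kW × 4380 h = 9504.6 kWh
Cost = 9504.6 kWh × £0.20/kWh = £1900.92

£1900.92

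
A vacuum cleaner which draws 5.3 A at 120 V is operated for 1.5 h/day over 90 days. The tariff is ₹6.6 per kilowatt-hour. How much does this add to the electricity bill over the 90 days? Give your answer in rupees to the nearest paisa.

Power = 5.3 A × 120 V = 636 W = 0.636 kW
Runtime = 1.5 h/day × 90 days = 135 h
Energy = 0.636 kW × 135 h = 85.86 kWh
Cost = 85.86 kWh × ₹6.6/kWh = ₹566.68

₹566.68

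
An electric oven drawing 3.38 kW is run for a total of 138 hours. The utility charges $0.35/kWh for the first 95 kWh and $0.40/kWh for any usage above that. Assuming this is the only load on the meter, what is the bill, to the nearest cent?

Energy = 3.38 kW × 138 h = 466.44 kWh
Tier 1 (0–95 kWh): 95 × $0.35 = $33.25
Above 95 kWh: 371.44 × $0.40 = $148.576
Bill = $181.83

$181.83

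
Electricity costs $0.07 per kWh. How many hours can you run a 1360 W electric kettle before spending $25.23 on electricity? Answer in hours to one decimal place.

265.0 h

Energy available = $25.23 ÷ $0.07/kWh = 360.4286 kWh
Hours = 360.4286 kWh ÷ 1.36 kW = 265.0 h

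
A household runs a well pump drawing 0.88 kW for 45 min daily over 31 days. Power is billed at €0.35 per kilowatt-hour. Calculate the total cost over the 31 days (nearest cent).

€7.16

Runtime = 45 min × 31 = 1395 min = 23.25 h
Energy = 0.88 kW × 23.25 h = 20.46 kWh
Cost = 20.46 kWh × €0.35/kWh = €7.16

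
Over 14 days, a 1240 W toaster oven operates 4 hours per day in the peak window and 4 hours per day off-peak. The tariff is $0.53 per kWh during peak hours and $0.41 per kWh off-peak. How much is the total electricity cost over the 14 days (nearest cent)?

Peak energy = 1.24 kW × 4 h × 14 = 69.44 kWh
Off-peak energy = 1.24 kW × 4 h × 14 = 69.44 kWh
Cost = 69.44 × $0.53 + 69.44 × $0.41 = $36.8032 + $28.4704 = $65.27

$65.27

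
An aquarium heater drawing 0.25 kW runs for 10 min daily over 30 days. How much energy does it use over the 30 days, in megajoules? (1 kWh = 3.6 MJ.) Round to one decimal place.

Runtime = 10 min × 30 = 300 min = 5 h
Energy = 0.25 kW × 5 h = 1.25 kWh
= 1.25 × 3.6 MJ = 4.5 MJ

4.5 MJ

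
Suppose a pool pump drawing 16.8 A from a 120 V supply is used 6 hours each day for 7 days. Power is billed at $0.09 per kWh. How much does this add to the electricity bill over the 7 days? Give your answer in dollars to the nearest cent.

Power = 16.8 A × 120 V = 2016 W = 2.016 kW
Runtime = 6 h/day × 7 days = 42 h
Energy = 2.016 kW × 42 h = 84.672 kWh
Cost = 84.672 kWh × $0.09/kWh = $7.62

$7.62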